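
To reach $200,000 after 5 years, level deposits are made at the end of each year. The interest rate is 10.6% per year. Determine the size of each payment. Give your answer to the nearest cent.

$32,370.62

Level ordinary annuity; solve FV = PMT × [((1+r)^n − 1)/r] for PMT.
Periodic rate r = 0.106 per year.
With n = 5: PMT = 200,000 / ([((1+r)^n − 1)/r]) = $32,370.62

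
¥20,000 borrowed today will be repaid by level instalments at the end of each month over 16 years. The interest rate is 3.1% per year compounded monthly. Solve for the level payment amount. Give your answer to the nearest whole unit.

Level ordinary annuity; solve PV = PMT × [(1 − (1+r)^−n)/r] for PMT.
Periodic rate r = 0.031/12 per month; n is counted in months.
With n = 192: PMT = 20,000 / ([(1 − (1+r)^−n)/r]) = ¥132

¥132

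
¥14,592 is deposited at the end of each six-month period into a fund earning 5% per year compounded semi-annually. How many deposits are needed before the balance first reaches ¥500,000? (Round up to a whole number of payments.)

Periodic rate r = 0.05/2 per half-year; n is counted in half-years.
Ordinary annuity FV: 500,000 = 14,592 × [((1+r)^n − 1)/r].
(1+r)^n = 1 + 500,000 × r / 14,592, so n = ln(1 + 500,000·r/14,592) / ln(1+r) = 25.06.
Round up to a whole number of payments: n = 26.

26 payments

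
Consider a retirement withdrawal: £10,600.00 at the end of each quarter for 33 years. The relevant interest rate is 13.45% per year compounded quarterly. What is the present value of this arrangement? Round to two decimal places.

£311,235.49

This is an ordinary annuity: 132 payments of £10,600.00 at the end of each quarter.
Periodic rate r = 0.1345/4 per quarter; n is counted in quarters.
PV = PMT × [(1 − (1+r)^−n)/r] = 10,600 × [1 − (1+r)^−132] / r = £311,235.49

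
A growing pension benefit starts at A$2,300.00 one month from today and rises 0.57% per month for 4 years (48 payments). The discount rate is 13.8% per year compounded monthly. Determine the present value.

Periodic rate r = 0.138/12 per month; n is counted in months.
Growing ordinary annuity: PV = PMT₁ × [1 − ((1+g)/(1+r))^n] / (r − g) = 2,300 × [1 − ((1+0.0057)/(1+r))^48] / (r − 0.0057) = A$95,651.25.

A$95,651.25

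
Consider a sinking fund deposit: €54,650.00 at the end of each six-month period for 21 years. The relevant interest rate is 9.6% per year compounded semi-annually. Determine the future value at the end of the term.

This is an ordinary annuity: 42 deposits of €54,650.00 at the end of each six-month period.
Periodic rate r = 0.096/2 per half-year; n is counted in half-years.
FV = PMT × [((1+r)^n − 1)/r] = 54,650 × [(1+r)^42 − 1] / r = €7,018,314.42

€7,018,314.42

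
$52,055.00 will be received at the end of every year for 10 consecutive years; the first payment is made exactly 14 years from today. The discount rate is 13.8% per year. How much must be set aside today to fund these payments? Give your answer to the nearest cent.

$50,975.10

Ordinary annuity of 10 payments, first payment at period 14.
Periodic rate r = 0.138 per year.
The ordinary-annuity PV formula values the stream one period before the first payment (period 13); discount that back 13 periods:
PV₀ = 52,055 × [1 − (1+r)^−10] / r × (1+r)^−13 = $50,975.10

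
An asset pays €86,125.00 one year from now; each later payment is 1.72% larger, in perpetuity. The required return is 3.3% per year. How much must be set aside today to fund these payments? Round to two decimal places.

Periodic rate r = 0.033 per year.
Growing perpetuity (Gordon): PV = PMT₁ / (r − g) = 86,125 / (r − 0.0172) = €5,450,949.37.

€5,450,949.37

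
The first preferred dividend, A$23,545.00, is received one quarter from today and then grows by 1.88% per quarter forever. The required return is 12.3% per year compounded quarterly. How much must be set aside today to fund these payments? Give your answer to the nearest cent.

Periodic rate r = 0.123/4 per quarter.
Growing perpetuity (Gordon): PV = PMT₁ / (r − g) = 23,545 / (r − 0.0188) = A$1,970,292.89.

A$1,970,292.89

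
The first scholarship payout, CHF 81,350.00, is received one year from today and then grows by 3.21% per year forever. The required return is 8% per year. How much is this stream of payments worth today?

Periodic rate r = 0.08 per year.
Growing perpetuity (Gordon): PV = PMT₁ / (r − g) = 81,350 / (r − 0.0321) = CHF 1,698,329.85.

CHF 1,698,329.85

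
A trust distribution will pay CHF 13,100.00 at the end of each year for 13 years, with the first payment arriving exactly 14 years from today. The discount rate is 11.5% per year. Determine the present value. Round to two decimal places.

CHF 20,948.54

Ordinary annuity of 13 payments, first payment at period 14.
Periodic rate r = 0.115 per year.
The ordinary-annuity PV formula values the stream one period before the first payment (period 13); discount that back 13 periods:
PV₀ = 13,100 × [1 − (1+r)^−13] / r × (1+r)^−13 = CHF 20,948.54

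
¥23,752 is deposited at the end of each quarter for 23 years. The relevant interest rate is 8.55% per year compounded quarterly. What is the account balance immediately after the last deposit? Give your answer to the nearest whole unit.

This is an ordinary annuity: 92 deposits of ¥23,752 at the end of each quarter.
Periodic rate r = 0.0855/4 per quarter; n is counted in quarters.
FV = PMT × [((1+r)^n − 1)/r] = 23,752 × [(1+r)^92 − 1] / r = ¥6,666,199

¥6,666,199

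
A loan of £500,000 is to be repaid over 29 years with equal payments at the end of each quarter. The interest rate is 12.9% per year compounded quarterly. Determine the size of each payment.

£16,541.41

Level ordinary annuity; solve PV = PMT × [(1 − (1+r)^−n)/r] for PMT.
Periodic rate r = 0.129/4 per quarter; n is counted in quarters.
With n = 116: PMT = 500,000 / ([(1 − (1+r)^−n)/r]) = £16,541.41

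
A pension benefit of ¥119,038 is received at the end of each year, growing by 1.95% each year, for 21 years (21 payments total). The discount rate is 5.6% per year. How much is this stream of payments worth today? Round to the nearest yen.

¥1,703,262

Periodic rate r = 0.056 per year.
Growing ordinary annuity: PV = PMT₁ × [1 − ((1+g)/(1+r))^n] / (r − g) = 119,038 × [1 − ((1+0.0195)/(1+r))^21] / (r − 0.0195) = ¥1,703,262.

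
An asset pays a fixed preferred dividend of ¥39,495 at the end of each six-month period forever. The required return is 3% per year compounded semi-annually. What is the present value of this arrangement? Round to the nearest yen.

¥2,633,000

Periodic rate r = 0.03/2 per half-year.
Level perpetuity: PV = PMT / r = 39,495 / (0.03/2) = ¥2,633,000.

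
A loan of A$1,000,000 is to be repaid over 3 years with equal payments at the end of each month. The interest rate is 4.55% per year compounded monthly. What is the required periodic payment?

A$29,769.28

Level ordinary annuity; solve PV = PMT × [(1 − (1+r)^−n)/r] for PMT.
Periodic rate r = 0.0455/12 per month; n is counted in months.
With n = 36: PMT = 1,000,000 / ([(1 − (1+r)^−n)/r]) = A$29,769.28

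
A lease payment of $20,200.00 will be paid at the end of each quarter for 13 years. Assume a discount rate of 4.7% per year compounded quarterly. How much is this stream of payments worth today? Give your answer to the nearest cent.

$782,651.86

This is an ordinary annuity: 52 payments of $20,200.00 at the end of each quarter.
Periodic rate r = 0.047/4 per quarter; n is counted in quarters.
PV = PMT × [(1 − (1+r)^−n)/r] = 20,200 × [1 − (1+r)^−52] / r = $782,651.86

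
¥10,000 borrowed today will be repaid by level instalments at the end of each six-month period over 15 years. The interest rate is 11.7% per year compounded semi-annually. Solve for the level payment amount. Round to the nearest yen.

Level ordinary annuity; solve PV = PMT × [(1 − (1+r)^−n)/r] for PMT.
Periodic rate r = 0.117/2 per half-year; n is counted in half-years.
With n = 30: PMT = 10,000 / ([(1 − (1+r)^−n)/r]) = ¥715

¥715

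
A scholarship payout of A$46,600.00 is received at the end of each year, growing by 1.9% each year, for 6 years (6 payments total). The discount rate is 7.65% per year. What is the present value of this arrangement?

Periodic rate r = 0.0765 per year.
Growing ordinary annuity: PV = PMT₁ × [1 − ((1+g)/(1+r))^n] / (r − g) = 46,600 × [1 − ((1+0.019)/(1+r))^6] / (r − 0.019) = A$227,420.80.

A$227,420.80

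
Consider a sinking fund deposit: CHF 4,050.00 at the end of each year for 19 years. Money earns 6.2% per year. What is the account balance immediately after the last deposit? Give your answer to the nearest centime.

This is an ordinary annuity: 19 deposits of CHF 4,050.00 at the end of each year.
Periodic rate r = 0.062 per year.
FV = PMT × [((1+r)^n − 1)/r] = 4,050 × [(1+r)^19 − 1] / r = CHF 139,524.20

CHF 139,524.20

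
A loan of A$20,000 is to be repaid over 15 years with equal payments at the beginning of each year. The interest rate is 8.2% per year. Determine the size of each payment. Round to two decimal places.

Level annuity due; solve PV = PMT × [(1 − (1+r)^−n)/r] × (1+r) for PMT.
Periodic rate r = 0.082 per year.
With n = 15: PMT = 20,000 / ([(1 − (1+r)^−n)/r] × (1+r)) = A$2,185.95

A$2,185.95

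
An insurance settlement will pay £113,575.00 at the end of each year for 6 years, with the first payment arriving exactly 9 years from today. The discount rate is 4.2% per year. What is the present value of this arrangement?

Ordinary annuity of 6 payments, first payment at period 9.
Periodic rate r = 0.042 per year.
The ordinary-annuity PV formula values the stream one period before the first payment (period 8); discount that back 8 periods:
PV₀ = 113,575 × [1 − (1+r)^−6] / r × (1+r)^−8 = £425,624.59

£425,624.59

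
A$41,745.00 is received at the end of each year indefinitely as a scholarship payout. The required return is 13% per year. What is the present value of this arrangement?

Periodic rate r = 0.13 per year.
Level perpetuity: PV = PMT / r = 41,745 / (0.13) = A$321,115.38.

A$321,115.38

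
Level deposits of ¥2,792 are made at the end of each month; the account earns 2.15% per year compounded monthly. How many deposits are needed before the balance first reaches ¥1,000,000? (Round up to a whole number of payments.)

277 payments

Periodic rate r = 0.0215/12 per month; n is counted in months.
Ordinary annuity FV: 1,000,000 = 2,792 × [((1+r)^n − 1)/r].
(1+r)^n = 1 + 1,000,000 × r / 2,792, so n = ln(1 + 1,000,000·r/2,792) / ln(1+r) = 276.94.
Round up to a whole number of payments: n = 277.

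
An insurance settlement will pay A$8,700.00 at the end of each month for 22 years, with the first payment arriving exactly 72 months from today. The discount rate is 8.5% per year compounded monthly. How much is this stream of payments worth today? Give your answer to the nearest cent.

Ordinary annuity of 264 payments, first payment at period 72.
Periodic rate r = 0.085/12 per month; n is counted in months.
The ordinary-annuity PV formula values the stream one period before the first payment (period 71); discount that back 71 periods:
PV₀ = 8,700 × [1 − (1+r)^−264] / r × (1+r)^−71 = A$628,667.16

A$628,667.16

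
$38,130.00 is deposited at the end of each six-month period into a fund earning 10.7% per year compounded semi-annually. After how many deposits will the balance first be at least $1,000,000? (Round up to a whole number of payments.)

17 payments

Periodic rate r = 0.107/2 per half-year; n is counted in half-years.
Ordinary annuity FV: 1,000,000 = 38,130 × [((1+r)^n − 1)/r].
(1+r)^n = 1 + 1,000,000 × r / 38,130, so n = ln(1 + 1,000,000·r/38,130) / ln(1+r) = 16.82.
Round up to a whole number of payments: n = 17.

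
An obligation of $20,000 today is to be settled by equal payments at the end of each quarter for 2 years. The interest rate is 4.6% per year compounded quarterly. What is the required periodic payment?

Level ordinary annuity; solve PV = PMT × [(1 − (1+r)^−n)/r] for PMT.
Periodic rate r = 0.046/4 per quarter; n is counted in quarters.
With n = 8: PMT = 20,000 / ([(1 − (1+r)^−n)/r]) = $2,631.10

$2,631.10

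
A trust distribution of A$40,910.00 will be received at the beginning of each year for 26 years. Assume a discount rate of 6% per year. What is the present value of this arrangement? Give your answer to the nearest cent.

A$563,877.10

This is an annuity due: 26 payments of A$40,910.00 at the beginning of each year.
Periodic rate r = 0.06 per year.
PV = PMT × [(1 − (1+r)^−n)/r] × (1+r) = 40,910 × [1 − (1+r)^−26] / r × (1+r) = A$563,877.10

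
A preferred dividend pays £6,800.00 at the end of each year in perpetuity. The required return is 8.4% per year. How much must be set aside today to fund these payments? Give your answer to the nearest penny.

Periodic rate r = 0.084 per year.
Level perpetuity: PV = PMT / r = 6,800 / (0.084) = £80,952.38.

£80,952.38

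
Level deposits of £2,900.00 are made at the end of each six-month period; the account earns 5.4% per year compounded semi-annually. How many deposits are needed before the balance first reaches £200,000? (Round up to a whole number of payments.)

Periodic rate r = 0.054/2 per half-year; n is counted in half-years.
Ordinary annuity FV: 200,000 = 2,900 × [((1+r)^n − 1)/r].
(1+r)^n = 1 + 200,000 × r / 2,900, so n = ln(1 + 200,000·r/2,900) / ln(1+r) = 39.47.
Round up to a whole number of payments: n = 40.

40 payments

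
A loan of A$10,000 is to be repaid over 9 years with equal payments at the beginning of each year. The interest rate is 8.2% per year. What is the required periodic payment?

A$1,491.81

Level annuity due; solve PV = PMT × [(1 − (1+r)^−n)/r] × (1+r) for PMT.
Periodic rate r = 0.082 per year.
With n = 9: PMT = 10,000 / ([(1 − (1+r)^−n)/r] × (1+r)) = A$1,491.81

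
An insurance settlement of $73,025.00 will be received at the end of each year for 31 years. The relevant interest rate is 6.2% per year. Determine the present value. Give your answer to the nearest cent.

This is an ordinary annuity: 31 payments of $73,025.00 at the end of each year.
Periodic rate r = 0.062 per year.
PV = PMT × [(1 − (1+r)^−n)/r] = 73,025 × [1 − (1+r)^−31] / r = $995,340.65

$995,340.65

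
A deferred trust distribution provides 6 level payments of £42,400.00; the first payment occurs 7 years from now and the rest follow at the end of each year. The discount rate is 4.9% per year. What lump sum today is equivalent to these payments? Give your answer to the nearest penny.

Ordinary annuity of 6 payments, first payment at period 7.
Periodic rate r = 0.049 per year.
The ordinary-annuity PV formula values the stream one period before the first payment (period 6); discount that back 6 periods:
PV₀ = 42,400 × [1 − (1+r)^−6] / r × (1+r)^−6 = £162,031.07

£162,031.07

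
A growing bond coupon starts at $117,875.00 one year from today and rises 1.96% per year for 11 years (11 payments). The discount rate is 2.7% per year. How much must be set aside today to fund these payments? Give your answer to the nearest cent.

Periodic rate r = 0.027 per year.
Growing ordinary annuity: PV = PMT₁ × [1 − ((1+g)/(1+r))^n] / (r − g) = 117,875 × [1 − ((1+0.0196)/(1+r))^11] / (r − 0.0196) = $1,218,019.99.

$1,218,019.99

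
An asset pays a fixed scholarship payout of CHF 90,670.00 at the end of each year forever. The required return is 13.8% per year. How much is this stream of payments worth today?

CHF 657,028.99

Periodic rate r = 0.138 per year.
Level perpetuity: PV = PMT / r = 90,670 / (0.138) = CHF 657,028.99.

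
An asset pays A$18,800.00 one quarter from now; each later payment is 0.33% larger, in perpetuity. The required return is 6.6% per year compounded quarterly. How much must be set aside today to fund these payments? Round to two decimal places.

A$1,424,242.42

Periodic rate r = 0.066/4 per quarter.
Growing perpetuity (Gordon): PV = PMT₁ / (r − g) = 18,800 / (r − 0.0033) = A$1,424,242.42.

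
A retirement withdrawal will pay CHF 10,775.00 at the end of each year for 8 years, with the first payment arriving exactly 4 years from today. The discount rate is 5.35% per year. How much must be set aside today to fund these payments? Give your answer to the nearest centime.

Ordinary annuity of 8 payments, first payment at period 4.
Periodic rate r = 0.0535 per year.
The ordinary-annuity PV formula values the stream one period before the first payment (period 3); discount that back 3 periods:
PV₀ = 10,775 × [1 − (1+r)^−8] / r × (1+r)^−3 = CHF 58,727.34

CHF 58,727.34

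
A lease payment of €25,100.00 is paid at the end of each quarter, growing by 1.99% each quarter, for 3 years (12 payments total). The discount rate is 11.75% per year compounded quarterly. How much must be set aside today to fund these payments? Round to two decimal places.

Periodic rate r = 0.1175/4 per quarter; n is counted in quarters.
Growing ordinary annuity: PV = PMT₁ × [1 − ((1+g)/(1+r))^n] / (r − g) = 25,100 × [1 − ((1+0.0199)/(1+r))^12] / (r − 0.0199) = €278,236.73.

€278,236.73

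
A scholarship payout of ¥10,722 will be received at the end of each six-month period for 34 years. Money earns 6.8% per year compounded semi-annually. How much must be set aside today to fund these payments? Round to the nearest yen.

This is an ordinary annuity: 68 payments of ¥10,722 at the end of each six-month period.
Periodic rate r = 0.068/2 per half-year; n is counted in half-years.
PV = PMT × [(1 − (1+r)^−n)/r] = 10,722 × [1 − (1+r)^−68] / r = ¥282,889

¥282,889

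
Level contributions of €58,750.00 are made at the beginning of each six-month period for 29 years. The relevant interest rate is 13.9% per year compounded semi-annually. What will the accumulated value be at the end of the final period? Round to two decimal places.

This is an annuity due: 58 deposits of €58,750.00 at the beginning of each six-month period.
Periodic rate r = 0.139/2 per half-year; n is counted in half-years.
FV = PMT × [((1+r)^n − 1)/r] × (1+r) = 58,750 × [(1+r)^58 − 1] / r × (1+r) = €43,629,711.65

€43,629,711.65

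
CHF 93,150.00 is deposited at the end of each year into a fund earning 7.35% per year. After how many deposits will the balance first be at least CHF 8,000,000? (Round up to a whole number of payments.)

29 payments

Periodic rate r = 0.0735 per year.
Ordinary annuity FV: 8,000,000 = 93,150 × [((1+r)^n − 1)/r].
(1+r)^n = 1 + 8,000,000 × r / 93,150, so n = ln(1 + 8,000,000·r/93,150) / ln(1+r) = 28.05.
Round up to a whole number of payments: n = 29.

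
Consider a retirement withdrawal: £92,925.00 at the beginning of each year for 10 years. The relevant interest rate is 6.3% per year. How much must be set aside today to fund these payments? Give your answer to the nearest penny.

This is an annuity due: 10 payments of £92,925.00 at the beginning of each year.
Periodic rate r = 0.063 per year.
PV = PMT × [(1 − (1+r)^−n)/r] × (1+r) = 92,925 × [1 − (1+r)^−10] / r × (1+r) = £716,801.39

£716,801.39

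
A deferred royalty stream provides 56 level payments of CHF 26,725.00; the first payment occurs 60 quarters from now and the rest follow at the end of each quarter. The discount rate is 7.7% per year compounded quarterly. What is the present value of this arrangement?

Ordinary annuity of 56 payments, first payment at period 60.
Periodic rate r = 0.077/4 per quarter; n is counted in quarters.
The ordinary-annuity PV formula values the stream one period before the first payment (period 59); discount that back 59 periods:
PV₀ = 26,725 × [1 − (1+r)^−56] / r × (1+r)^−59 = CHF 295,783.84

CHF 295,783.84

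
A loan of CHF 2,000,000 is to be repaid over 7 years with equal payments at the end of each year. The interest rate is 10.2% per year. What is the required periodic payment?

Level ordinary annuity; solve PV = PMT × [(1 − (1+r)^−n)/r] for PMT.
Periodic rate r = 0.102 per year.
With n = 7: PMT = 2,000,000 / ([(1 − (1+r)^−n)/r]) = CHF 413,519.87

CHF 413,519.87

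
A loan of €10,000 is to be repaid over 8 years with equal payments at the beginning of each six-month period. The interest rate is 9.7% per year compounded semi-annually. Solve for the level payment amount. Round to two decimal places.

€870.65

Level annuity due; solve PV = PMT × [(1 − (1+r)^−n)/r] × (1+r) for PMT.
Periodic rate r = 0.097/2 per half-year; n is counted in half-years.
With n = 16: PMT = 10,000 / ([(1 − (1+r)^−n)/r] × (1+r)) = €870.65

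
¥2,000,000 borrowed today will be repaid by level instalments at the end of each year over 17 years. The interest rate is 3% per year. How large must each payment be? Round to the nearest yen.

Level ordinary annuity; solve PV = PMT × [(1 − (1+r)^−n)/r] for PMT.
Periodic rate r = 0.03 per year.
With n = 17: PMT = 2,000,000 / ([(1 − (1+r)^−n)/r]) = ¥151,905

¥151,905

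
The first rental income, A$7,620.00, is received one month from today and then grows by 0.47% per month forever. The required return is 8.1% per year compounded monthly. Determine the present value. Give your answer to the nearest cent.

Periodic rate r = 0.081/12 per month.
Growing perpetuity (Gordon): PV = PMT₁ / (r − g) = 7,620 / (r − 0.0047) = A$3,717,073.17.

A$3,717,073.17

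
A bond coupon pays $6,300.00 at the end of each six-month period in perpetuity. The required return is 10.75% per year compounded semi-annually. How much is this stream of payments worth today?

Periodic rate r = 0.1075/2 per half-year.
Level perpetuity: PV = PMT / r = 6,300 / (0.1075/2) = $117,209.30.

$117,209.30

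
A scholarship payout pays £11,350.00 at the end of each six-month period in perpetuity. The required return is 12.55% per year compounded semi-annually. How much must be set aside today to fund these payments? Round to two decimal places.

Periodic rate r = 0.1255/2 per half-year.
Level perpetuity: PV = PMT / r = 11,350 / (0.1255/2) = £180,876.49.

£180,876.49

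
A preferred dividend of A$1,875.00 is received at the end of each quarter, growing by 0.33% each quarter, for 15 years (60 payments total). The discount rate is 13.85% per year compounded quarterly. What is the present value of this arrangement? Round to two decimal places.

Periodic rate r = 0.1385/4 per quarter; n is counted in quarters.
Growing ordinary annuity: PV = PMT₁ × [1 − ((1+g)/(1+r))^n] / (r − g) = 1,875 × [1 − ((1+0.0033)/(1+r))^60] / (r − 0.0033) = A$50,394.39.

A$50,394.39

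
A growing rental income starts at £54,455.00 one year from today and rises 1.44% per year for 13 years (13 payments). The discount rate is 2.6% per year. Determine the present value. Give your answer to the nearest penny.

£645,056.86

Periodic rate r = 0.026 per year.
Growing ordinary annuity: PV = PMT₁ × [1 − ((1+g)/(1+r))^n] / (r − g) = 54,455 × [1 − ((1+0.0144)/(1+r))^13] / (r − 0.0144) = £645,056.86.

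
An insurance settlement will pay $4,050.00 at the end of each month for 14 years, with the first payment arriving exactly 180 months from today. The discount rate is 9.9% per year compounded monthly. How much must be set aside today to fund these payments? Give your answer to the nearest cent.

$84,426.70

Ordinary annuity of 168 payments, first payment at period 180.
Periodic rate r = 0.099/12 per month; n is counted in months.
The ordinary-annuity PV formula values the stream one period before the first payment (period 179); discount that back 179 periods:
PV₀ = 4,050 × [1 − (1+r)^−168] / r × (1+r)^−179 = $84,426.70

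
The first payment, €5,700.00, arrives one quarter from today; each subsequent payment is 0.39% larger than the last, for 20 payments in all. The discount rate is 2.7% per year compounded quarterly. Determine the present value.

Periodic rate r = 0.027/4 per quarter; n is counted in quarters.
Growing ordinary annuity: PV = PMT₁ × [1 − ((1+g)/(1+r))^n] / (r − g) = 5,700 × [1 − ((1+0.0039)/(1+r))^20] / (r − 0.0039) = €110,241.47.

€110,241.47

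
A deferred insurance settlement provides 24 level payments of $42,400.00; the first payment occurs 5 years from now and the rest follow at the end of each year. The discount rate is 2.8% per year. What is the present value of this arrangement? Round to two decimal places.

Ordinary annuity of 24 payments, first payment at period 5.
Periodic rate r = 0.028 per year.
The ordinary-annuity PV formula values the stream one period before the first payment (period 4); discount that back 4 periods:
PV₀ = 42,400 × [1 − (1+r)^−24] / r × (1+r)^−4 = $657,047.27

$657,047.27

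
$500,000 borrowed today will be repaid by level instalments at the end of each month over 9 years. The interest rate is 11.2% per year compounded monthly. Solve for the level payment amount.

Level ordinary annuity; solve PV = PMT × [(1 − (1+r)^−n)/r] for PMT.
Periodic rate r = 0.112/12 per month; n is counted in months.
With n = 108: PMT = 500,000 / ([(1 − (1+r)^−n)/r]) = $7,368.32

$7,368.32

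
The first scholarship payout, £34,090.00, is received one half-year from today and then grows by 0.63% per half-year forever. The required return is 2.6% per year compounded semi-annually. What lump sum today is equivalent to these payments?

Periodic rate r = 0.026/2 per half-year.
Growing perpetuity (Gordon): PV = PMT₁ / (r − g) = 34,090 / (r − 0.0063) = £5,088,059.70.

£5,088,059.70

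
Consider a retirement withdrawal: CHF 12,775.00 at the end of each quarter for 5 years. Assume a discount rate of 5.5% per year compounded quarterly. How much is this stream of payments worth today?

CHF 222,055.99

This is an ordinary annuity: 20 payments of CHF 12,775.00 at the end of each quarter.
Periodic rate r = 0.055/4 per quarter; n is counted in quarters.
PV = PMT × [(1 − (1+r)^−n)/r] = 12,775 × [1 − (1+r)^−20] / r = CHF 222,055.99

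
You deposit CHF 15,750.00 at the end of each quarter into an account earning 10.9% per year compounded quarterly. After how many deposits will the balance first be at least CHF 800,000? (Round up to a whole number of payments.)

Periodic rate r = 0.109/4 per quarter; n is counted in quarters.
Ordinary annuity FV: 800,000 = 15,750 × [((1+r)^n − 1)/r].
(1+r)^n = 1 + 800,000 × r / 15,750, so n = ln(1 + 800,000·r/15,750) / ln(1+r) = 32.32.
Round up to a whole number of payments: n = 33.

33 payments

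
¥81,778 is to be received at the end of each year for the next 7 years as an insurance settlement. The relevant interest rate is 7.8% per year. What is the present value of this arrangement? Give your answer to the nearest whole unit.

¥428,694

This is an ordinary annuity: 7 payments of ¥81,778 at the end of each year.
Periodic rate r = 0.078 per year.
PV = PMT × [(1 − (1+r)^−n)/r] = 81,778 × [1 − (1+r)^−7] / r = ¥428,694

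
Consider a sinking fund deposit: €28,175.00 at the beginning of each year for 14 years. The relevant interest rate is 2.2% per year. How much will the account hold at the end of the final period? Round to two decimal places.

This is an annuity due: 14 deposits of €28,175.00 at the beginning of each year.
Periodic rate r = 0.022 per year.
FV = PMT × [((1+r)^n − 1)/r] × (1+r) = 28,175 × [(1+r)^14 − 1] / r × (1+r) = €466,169.03

€466,169.03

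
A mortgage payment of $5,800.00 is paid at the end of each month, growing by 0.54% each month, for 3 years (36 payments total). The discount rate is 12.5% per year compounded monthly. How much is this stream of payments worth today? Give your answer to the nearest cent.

$189,662.74

Periodic rate r = 0.125/12 per month; n is counted in months.
Growing ordinary annuity: PV = PMT₁ × [1 − ((1+g)/(1+r))^n] / (r − g) = 5,800 × [1 − ((1+0.0054)/(1+r))^36] / (r − 0.0054) = $189,662.74.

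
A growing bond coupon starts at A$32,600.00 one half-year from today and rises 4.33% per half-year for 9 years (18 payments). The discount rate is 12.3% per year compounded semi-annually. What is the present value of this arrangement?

A$479,154.00

Periodic rate r = 0.123/2 per half-year; n is counted in half-years.
Growing ordinary annuity: PV = PMT₁ × [1 − ((1+g)/(1+r))^n] / (r − g) = 32,600 × [1 − ((1+0.0433)/(1+r))^18] / (r − 0.0433) = A$479,154.00.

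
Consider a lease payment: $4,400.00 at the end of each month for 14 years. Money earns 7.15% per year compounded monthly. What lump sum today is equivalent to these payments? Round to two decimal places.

$466,260.92

This is an ordinary annuity: 168 payments of $4,400.00 at the end of each month.
Periodic rate r = 0.0715/12 per month; n is counted in months.
PV = PMT × [(1 − (1+r)^−n)/r] = 4,400 × [1 − (1+r)^−168] / r = $466,260.92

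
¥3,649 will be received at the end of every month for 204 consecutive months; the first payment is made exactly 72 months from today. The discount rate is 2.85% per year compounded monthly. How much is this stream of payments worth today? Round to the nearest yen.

¥498,069

Ordinary annuity of 204 payments, first payment at period 72.
Periodic rate r = 0.0285/12 per month; n is counted in months.
The ordinary-annuity PV formula values the stream one period before the first payment (period 71); discount that back 71 periods:
PV₀ = 3,649 × [1 − (1+r)^−204] / r × (1+r)^−71 = ¥498,069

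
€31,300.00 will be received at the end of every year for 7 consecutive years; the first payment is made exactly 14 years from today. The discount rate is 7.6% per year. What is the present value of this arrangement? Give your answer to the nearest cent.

€63,750.55

Ordinary annuity of 7 payments, first payment at period 14.
Periodic rate r = 0.076 per year.
The ordinary-annuity PV formula values the stream one period before the first payment (period 13); discount that back 13 periods:
PV₀ = 31,300 × [1 − (1+r)^−7] / r × (1+r)^−13 = €63,750.55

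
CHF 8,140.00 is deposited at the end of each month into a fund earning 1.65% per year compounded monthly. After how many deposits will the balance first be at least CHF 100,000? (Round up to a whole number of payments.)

Periodic rate r = 0.0165/12 per month; n is counted in months.
Ordinary annuity FV: 100,000 = 8,140 × [((1+r)^n − 1)/r].
(1+r)^n = 1 + 100,000 × r / 8,140, so n = ln(1 + 100,000·r/8,140) / ln(1+r) = 12.19.
Round up to a whole number of payments: n = 13.

13 payments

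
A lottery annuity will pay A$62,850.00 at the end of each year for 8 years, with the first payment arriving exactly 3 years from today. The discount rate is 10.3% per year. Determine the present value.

A$272,617.84

Ordinary annuity of 8 payments, first payment at period 3.
Periodic rate r = 0.103 per year.
The ordinary-annuity PV formula values the stream one period before the first payment (period 2); discount that back 2 periods:
PV₀ = 62,850 × [1 − (1+r)^−8] / r × (1+r)^−2 = A$272,617.84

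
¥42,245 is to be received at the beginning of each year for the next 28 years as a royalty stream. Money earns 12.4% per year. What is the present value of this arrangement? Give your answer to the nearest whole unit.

¥368,421

This is an annuity due: 28 payments of ¥42,245 at the beginning of each year.
Periodic rate r = 0.124 per year.
PV = PMT × [(1 − (1+r)^−n)/r] × (1+r) = 42,245 × [1 − (1+r)^−28] / r × (1+r) = ¥368,421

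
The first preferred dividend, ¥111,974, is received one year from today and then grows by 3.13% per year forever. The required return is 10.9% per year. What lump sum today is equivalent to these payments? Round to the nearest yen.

¥1,441,107

Periodic rate r = 0.109 per year.
Growing perpetuity (Gordon): PV = PMT₁ / (r − g) = 111,974 / (r − 0.0313) = ¥1,441,107.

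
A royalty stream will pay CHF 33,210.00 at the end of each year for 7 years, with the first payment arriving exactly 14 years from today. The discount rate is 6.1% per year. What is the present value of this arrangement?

Ordinary annuity of 7 payments, first payment at period 14.
Periodic rate r = 0.061 per year.
The ordinary-annuity PV formula values the stream one period before the first payment (period 13); discount that back 13 periods:
PV₀ = 33,210 × [1 − (1+r)^−7] / r × (1+r)^−13 = CHF 85,555.17

CHF 85,555.17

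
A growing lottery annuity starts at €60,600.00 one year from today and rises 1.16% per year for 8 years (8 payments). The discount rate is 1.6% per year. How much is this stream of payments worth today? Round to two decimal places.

€469,995.04

Periodic rate r = 0.016 per year.
Growing ordinary annuity: PV = PMT₁ × [1 − ((1+g)/(1+r))^n] / (r − g) = 60,600 × [1 − ((1+0.0116)/(1+r))^8] / (r − 0.0116) = €469,995.04.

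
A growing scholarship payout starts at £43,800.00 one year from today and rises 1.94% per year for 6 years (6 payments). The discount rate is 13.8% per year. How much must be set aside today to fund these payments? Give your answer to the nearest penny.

£178,497.50

Periodic rate r = 0.138 per year.
Growing ordinary annuity: PV = PMT₁ × [1 − ((1+g)/(1+r))^n] / (r − g) = 43,800 × [1 − ((1+0.0194)/(1+r))^6] / (r − 0.0194) = £178,497.50.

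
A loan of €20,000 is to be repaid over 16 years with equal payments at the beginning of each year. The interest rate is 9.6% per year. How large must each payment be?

Level annuity due; solve PV = PMT × [(1 − (1+r)^−n)/r] × (1+r) for PMT.
Periodic rate r = 0.096 per year.
With n = 16: PMT = 20,000 / ([(1 − (1+r)^−n)/r] × (1+r)) = €2,277.14

€2,277.14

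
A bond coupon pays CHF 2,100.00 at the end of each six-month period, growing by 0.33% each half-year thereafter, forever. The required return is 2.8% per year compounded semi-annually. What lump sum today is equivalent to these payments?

Periodic rate r = 0.028/2 per half-year.
Growing perpetuity (Gordon): PV = PMT₁ / (r − g) = 2,100 / (r − 0.0033) = CHF 196,261.68.

CHF 196,261.68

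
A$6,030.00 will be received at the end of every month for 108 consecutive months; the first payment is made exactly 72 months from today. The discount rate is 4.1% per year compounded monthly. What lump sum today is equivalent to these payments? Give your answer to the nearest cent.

A$426,863.64

Ordinary annuity of 108 payments, first payment at period 72.
Periodic rate r = 0.041/12 per month; n is counted in months.
The ordinary-annuity PV formula values the stream one period before the first payment (period 71); discount that back 71 periods:
PV₀ = 6,030 × [1 − (1+r)^−108] / r × (1+r)^−71 = A$426,863.64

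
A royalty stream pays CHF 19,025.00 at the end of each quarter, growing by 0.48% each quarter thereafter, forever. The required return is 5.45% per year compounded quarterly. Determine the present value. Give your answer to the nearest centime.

CHF 2,155,807.37

Periodic rate r = 0.0545/4 per quarter.
Growing perpetuity (Gordon): PV = PMT₁ / (r − g) = 19,025 / (r − 0.0048) = CHF 2,155,807.37.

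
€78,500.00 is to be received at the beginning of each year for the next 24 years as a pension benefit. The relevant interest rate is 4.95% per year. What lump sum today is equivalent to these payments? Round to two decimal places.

This is an annuity due: 24 payments of €78,500.00 at the beginning of each year.
Periodic rate r = 0.0495 per year.
PV = PMT × [(1 − (1+r)^−n)/r] × (1+r) = 78,500 × [1 − (1+r)^−24] / r × (1+r) = €1,142,361.27

€1,142,361.27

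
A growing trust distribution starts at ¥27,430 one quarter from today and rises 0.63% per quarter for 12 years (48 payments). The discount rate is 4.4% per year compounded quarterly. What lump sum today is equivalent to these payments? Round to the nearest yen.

¥1,169,671

Periodic rate r = 0.044/4 per quarter; n is counted in quarters.
Growing ordinary annuity: PV = PMT₁ × [1 − ((1+g)/(1+r))^n] / (r − g) = 27,430 × [1 − ((1+0.0063)/(1+r))^48] / (r − 0.0063) = ¥1,169,671.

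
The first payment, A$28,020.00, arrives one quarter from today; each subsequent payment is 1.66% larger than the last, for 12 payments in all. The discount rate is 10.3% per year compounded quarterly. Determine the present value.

A$312,185.54

Periodic rate r = 0.103/4 per quarter; n is counted in quarters.
Growing ordinary annuity: PV = PMT₁ × [1 − ((1+g)/(1+r))^n] / (r − g) = 28,020 × [1 − ((1+0.0166)/(1+r))^12] / (r − 0.0166) = A$312,185.54.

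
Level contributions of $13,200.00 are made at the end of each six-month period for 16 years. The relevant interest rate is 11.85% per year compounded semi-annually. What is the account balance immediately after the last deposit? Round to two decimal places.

$1,182,734.13

This is an ordinary annuity: 32 deposits of $13,200.00 at the end of each six-month period.
Periodic rate r = 0.1185/2 per half-year; n is counted in half-years.
FV = PMT × [((1+r)^n − 1)/r] = 13,200 × [(1+r)^32 − 1] / r = $1,182,734.13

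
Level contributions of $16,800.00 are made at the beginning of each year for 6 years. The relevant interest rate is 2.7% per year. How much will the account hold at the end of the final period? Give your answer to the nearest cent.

$110,766.01

This is an annuity due: 6 deposits of $16,800.00 at the beginning of each year.
Periodic rate r = 0.027 per year.
FV = PMT × [((1+r)^n − 1)/r] × (1+r) = 16,800 × [(1+r)^6 − 1] / r × (1+r) = $110,766.01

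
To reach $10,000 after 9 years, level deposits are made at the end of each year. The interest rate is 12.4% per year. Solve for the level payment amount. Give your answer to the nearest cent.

$665.42

Level ordinary annuity; solve FV = PMT × [((1+r)^n − 1)/r] for PMT.
Periodic rate r = 0.124 per year.
With n = 9: PMT = 10,000 / ([((1+r)^n − 1)/r]) = $665.42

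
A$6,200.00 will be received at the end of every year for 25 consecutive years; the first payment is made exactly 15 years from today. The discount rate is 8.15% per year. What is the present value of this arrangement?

Ordinary annuity of 25 payments, first payment at period 15.
Periodic rate r = 0.0815 per year.
The ordinary-annuity PV formula values the stream one period before the first payment (period 14); discount that back 14 periods:
PV₀ = 6,200 × [1 − (1+r)^−25] / r × (1+r)^−14 = A$21,819.09

A$21,819.09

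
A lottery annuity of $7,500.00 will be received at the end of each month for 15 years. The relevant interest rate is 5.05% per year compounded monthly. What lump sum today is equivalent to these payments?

$945,297.91

This is an ordinary annuity: 180 payments of $7,500.00 at the end of each month.
Periodic rate r = 0.0505/12 per month; n is counted in months.
PV = PMT × [(1 − (1+r)^−n)/r] = 7,500 × [1 − (1+r)^−180] / r = $945,297.91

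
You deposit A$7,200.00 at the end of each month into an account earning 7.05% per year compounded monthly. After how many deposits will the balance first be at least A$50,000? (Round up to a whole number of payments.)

Periodic rate r = 0.0705/12 per month; n is counted in months.
Ordinary annuity FV: 50,000 = 7,200 × [((1+r)^n − 1)/r].
(1+r)^n = 1 + 50,000 × r / 7,200, so n = ln(1 + 50,000·r/7,200) / ln(1+r) = 6.83.
Round up to a whole number of payments: n = 7.

7 payments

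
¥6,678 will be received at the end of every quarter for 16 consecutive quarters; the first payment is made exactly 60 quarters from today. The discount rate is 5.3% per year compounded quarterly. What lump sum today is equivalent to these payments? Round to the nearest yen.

Ordinary annuity of 16 payments, first payment at period 60.
Periodic rate r = 0.053/4 per quarter; n is counted in quarters.
The ordinary-annuity PV formula values the stream one period before the first payment (period 59); discount that back 59 periods:
PV₀ = 6,678 × [1 − (1+r)^−16] / r × (1+r)^−59 = ¥44,024

¥44,024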